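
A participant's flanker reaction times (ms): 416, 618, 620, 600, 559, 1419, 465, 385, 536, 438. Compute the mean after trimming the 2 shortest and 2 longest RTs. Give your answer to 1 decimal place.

Sorted: 385, 416, 438, 465, 536, 559, 600, 618, 620, 1419
Drop lowest 2 (385, 416) and highest 2 (620, 1419)
Remaining (n=6): Σ = 3216, mean = 3216/6 = 536.000

536.0 ms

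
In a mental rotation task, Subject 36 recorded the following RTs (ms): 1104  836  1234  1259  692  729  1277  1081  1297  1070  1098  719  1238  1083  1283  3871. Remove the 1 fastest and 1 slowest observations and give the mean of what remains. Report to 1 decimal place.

Sorted: 692, 719, 729, 836, 1070, 1081, 1083, 1098, 1104, 1234, 1238, 1259, 1277, 1283, 1297, 3871
Drop lowest 1 (692) and highest 1 (3871)
Remaining (n=14): Σ = 15308, mean = 15308/14 = 1093.429

1093.4 ms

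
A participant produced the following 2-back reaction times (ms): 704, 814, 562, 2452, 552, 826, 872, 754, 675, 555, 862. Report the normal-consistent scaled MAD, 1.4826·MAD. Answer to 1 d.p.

Sorted: 552, 555, 562, 675, 704, 754, 814, 826, 862, 872, 2452 → median = 754
|x − 754| sorted: 0, 50, 60, 72, 79, 108, 118, 192, 199, 202, 1698 → MAD = 108
Robust SD ≈ 1.4826 × 108 = 160.121

160.1 ms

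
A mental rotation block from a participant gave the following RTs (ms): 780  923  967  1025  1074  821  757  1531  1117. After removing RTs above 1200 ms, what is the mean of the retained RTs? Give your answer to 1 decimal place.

933.0 ms

Excluded: 1531
Retained (n=8): Σ = 7464
Mean = 7464/8 = 933.0000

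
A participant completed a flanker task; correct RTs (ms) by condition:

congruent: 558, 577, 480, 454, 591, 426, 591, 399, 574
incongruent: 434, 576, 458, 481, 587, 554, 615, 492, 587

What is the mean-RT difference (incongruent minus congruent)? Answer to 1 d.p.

M(congruent) = 4650/9 = 516.667
M(incongruent) = 4784/9 = 531.556
Difference = 531.556 − 516.667 = 14.889 ms

14.9 ms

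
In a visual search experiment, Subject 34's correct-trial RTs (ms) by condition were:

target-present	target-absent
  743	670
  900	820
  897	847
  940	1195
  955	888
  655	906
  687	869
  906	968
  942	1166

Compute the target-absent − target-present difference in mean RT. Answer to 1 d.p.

M(target-present) = 7625/9 = 847.222
M(target-absent) = 8329/9 = 925.444
Difference = 925.444 − 847.222 = 78.222 ms

78.2 ms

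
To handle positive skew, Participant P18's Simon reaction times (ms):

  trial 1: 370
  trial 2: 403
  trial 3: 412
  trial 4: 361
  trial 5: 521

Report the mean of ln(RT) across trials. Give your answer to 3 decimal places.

6.016

ln(RT): 5.9135, 5.9989, 6.0210, 5.8889, 6.2558
Σ ln(RT) = 30.0781
Mean = 30.0781/5 = 6.01562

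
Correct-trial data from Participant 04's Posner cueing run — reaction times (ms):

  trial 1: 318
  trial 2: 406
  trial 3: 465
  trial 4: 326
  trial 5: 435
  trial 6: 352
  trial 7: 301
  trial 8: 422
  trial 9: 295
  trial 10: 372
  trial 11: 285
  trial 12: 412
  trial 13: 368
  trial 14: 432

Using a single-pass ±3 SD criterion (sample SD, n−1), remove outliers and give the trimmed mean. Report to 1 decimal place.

370.6 ms

n = 14, ΣRT = 5189, M = 370.643
Σ(x−M)² = 45435.21; s = √(45435.21/13) = 59.119
Cutoffs: 370.643 ± 3·59.119 → [193.3, 548.0]
No RTs fall outside the cutoffs; all 14 retained. Mean = 5189/14 = 370.643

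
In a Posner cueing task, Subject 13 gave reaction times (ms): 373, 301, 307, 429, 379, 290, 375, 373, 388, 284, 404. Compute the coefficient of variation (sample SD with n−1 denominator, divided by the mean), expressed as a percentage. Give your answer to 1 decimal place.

n = 11, Σ = 3903, M = 354.8182
Σ(x−M)² = 25075.636; s = √(25075.636/10) = 50.0756
CV = 50.0756 / 354.8182 = 0.14113 = 14.113%

14.1%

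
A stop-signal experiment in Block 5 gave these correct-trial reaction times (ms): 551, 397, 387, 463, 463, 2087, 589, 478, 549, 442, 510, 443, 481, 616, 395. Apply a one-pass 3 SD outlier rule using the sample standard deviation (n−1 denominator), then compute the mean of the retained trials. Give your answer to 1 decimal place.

n = 15, ΣRT = 8851, M = 590.067
Σ(x−M)² = 2467966.93; s = √(2467966.93/14) = 419.861
Cutoffs: 590.067 ± 3·419.861 → [-669.5, 1849.6]
Outside: 2087 → excluded.
Retained (n=14): Σ = 6764, mean = 6764/14 = 483.143

483.1 ms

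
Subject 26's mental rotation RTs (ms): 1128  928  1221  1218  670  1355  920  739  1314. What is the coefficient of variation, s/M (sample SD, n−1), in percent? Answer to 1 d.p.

n = 9, Σ = 9493, M = 1054.7778
Σ(x−M)² = 498969.556; s = √(498969.556/8) = 249.7423
CV = 249.7423 / 1054.7778 = 0.23677 = 23.677%

23.7%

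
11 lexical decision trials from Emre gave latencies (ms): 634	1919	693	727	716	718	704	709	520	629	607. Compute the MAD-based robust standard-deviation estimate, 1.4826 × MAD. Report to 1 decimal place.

34.1 ms

Sorted: 520, 607, 629, 634, 693, 704, 709, 716, 718, 727, 1919 → median = 704
|x − 704| sorted: 0, 5, 11, 12, 14, 23, 70, 75, 97, 184, 1215 → MAD = 23
Robust SD ≈ 1.4826 × 23 = 34.100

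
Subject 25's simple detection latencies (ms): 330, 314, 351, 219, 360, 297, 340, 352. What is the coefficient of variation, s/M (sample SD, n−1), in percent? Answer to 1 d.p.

14.4%

n = 8, Σ = 2563, M = 320.3750
Σ(x−M)² = 14849.875; s = √(14849.875/7) = 46.0588
CV = 46.0588 / 320.3750 = 0.14377 = 14.377%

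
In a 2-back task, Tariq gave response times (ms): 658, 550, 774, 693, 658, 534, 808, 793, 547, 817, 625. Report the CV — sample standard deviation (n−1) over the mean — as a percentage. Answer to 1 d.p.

15.9%

n = 11, Σ = 7457, M = 677.9091
Σ(x−M)² = 116776.909; s = √(116776.909/10) = 108.0634
CV = 108.0634 / 677.9091 = 0.15941 = 15.941%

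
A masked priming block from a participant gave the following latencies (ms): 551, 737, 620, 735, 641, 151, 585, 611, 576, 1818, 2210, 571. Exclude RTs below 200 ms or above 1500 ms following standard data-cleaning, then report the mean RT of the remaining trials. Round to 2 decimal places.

Excluded: 151, 1818, 2210
Retained (n=9): Σ = 5627
Mean = 5627/9 = 625.2222

625.22 ms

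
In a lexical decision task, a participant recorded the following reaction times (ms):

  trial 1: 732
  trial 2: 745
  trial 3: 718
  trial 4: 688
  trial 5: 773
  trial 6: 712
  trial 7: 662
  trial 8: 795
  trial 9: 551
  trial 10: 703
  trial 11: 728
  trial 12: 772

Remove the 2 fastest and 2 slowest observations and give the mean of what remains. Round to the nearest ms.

725 ms

Sorted: 551, 662, 688, 703, 712, 718, 728, 732, 745, 772, 773, 795
Drop lowest 2 (551, 662) and highest 2 (773, 795)
Remaining (n=8): Σ = 5798, mean = 5798/8 = 724.750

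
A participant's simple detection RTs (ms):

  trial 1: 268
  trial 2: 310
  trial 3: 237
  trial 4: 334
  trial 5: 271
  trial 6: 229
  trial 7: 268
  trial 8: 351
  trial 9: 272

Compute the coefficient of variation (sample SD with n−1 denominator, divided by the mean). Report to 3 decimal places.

0.147

n = 9, Σ = 2540, M = 282.2222
Σ(x−M)² = 13695.556; s = √(13695.556/8) = 41.3757
CV = 41.3757 / 282.2222 = 0.14661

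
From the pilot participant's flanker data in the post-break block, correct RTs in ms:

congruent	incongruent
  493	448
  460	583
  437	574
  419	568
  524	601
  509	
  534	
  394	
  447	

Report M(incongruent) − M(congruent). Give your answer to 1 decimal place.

86.2 ms

M(congruent) = 4217/9 = 468.556
M(incongruent) = 2774/5 = 554.800
Difference = 554.800 − 468.556 = 86.244 ms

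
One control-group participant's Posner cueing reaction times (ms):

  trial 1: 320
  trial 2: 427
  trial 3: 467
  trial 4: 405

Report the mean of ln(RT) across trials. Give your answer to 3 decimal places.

ln(RT): 5.7683, 6.0568, 6.1463, 6.0039
Σ ln(RT) = 23.9753
Mean = 23.9753/4 = 5.99383

5.994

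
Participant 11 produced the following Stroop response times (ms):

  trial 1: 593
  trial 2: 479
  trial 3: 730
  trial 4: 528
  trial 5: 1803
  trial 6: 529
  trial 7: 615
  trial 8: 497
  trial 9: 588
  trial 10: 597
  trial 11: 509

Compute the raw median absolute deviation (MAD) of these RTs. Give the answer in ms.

Sorted: 479, 497, 509, 528, 529, 588, 593, 597, 615, 730, 1803 → median = 588
|x − 588|: 5, 109, 142, 60, 1215, 59, 27, 91, 0, 9, 79
Sorted deviations: 0, 5, 9, 27, 59, 60, 79, 91, 109, 142, 1215 → MAD = 60

60 ms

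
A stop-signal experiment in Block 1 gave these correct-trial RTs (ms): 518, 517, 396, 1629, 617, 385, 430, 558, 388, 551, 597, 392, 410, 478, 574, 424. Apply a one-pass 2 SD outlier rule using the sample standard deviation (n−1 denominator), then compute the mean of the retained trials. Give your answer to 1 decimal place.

482.3 ms

n = 16, ΣRT = 8864, M = 554.000
Σ(x−M)² = 1330646.00; s = √(1330646.00/15) = 297.842
Cutoffs: 554.000 ± 2·297.842 → [-41.7, 1149.7]
Outside: 1629 → excluded.
Retained (n=15): Σ = 7235, mean = 7235/15 = 482.333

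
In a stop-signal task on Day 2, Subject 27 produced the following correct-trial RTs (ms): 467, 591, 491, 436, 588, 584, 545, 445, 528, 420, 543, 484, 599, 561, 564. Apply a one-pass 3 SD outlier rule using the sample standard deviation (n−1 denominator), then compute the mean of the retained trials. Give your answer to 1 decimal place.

n = 15, ΣRT = 7846, M = 523.067
Σ(x−M)² = 52322.93; s = √(52322.93/14) = 61.134
Cutoffs: 523.067 ± 3·61.134 → [339.7, 706.5]
No RTs fall outside the cutoffs; all 15 retained. Mean = 7846/15 = 523.067

523.1 ms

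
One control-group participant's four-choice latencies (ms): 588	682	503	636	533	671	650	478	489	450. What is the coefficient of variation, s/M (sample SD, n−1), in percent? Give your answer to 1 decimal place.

15.4%

n = 10, Σ = 5680, M = 568.0000
Σ(x−M)² = 69068.000; s = √(69068.000/9) = 87.6026
CV = 87.6026 / 568.0000 = 0.15423 = 15.423%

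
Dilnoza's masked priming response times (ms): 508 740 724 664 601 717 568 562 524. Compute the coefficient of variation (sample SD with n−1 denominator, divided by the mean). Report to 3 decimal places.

n = 9, Σ = 5608, M = 623.1111
Σ(x−M)² = 64662.889; s = √(64662.889/8) = 89.9047
CV = 89.9047 / 623.1111 = 0.14428

0.144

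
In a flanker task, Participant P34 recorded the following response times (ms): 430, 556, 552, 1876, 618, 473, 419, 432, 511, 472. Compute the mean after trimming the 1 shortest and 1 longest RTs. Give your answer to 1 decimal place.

505.5 ms

Sorted: 419, 430, 432, 472, 473, 511, 552, 556, 618, 1876
Drop lowest 1 (419) and highest 1 (1876)
Remaining (n=8): Σ = 4044, mean = 4044/8 = 505.500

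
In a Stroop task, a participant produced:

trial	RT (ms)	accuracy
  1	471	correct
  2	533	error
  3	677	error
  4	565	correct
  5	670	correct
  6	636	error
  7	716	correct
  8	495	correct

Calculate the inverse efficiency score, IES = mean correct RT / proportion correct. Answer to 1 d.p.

933.4 ms

Correct trials (n=5): 471, 565, 670, 716, 495
Mean correct RT = 2917/5 = 583.4000 ms
Proportion correct = 5/8
IES = 583.4000 / (5/8) = 933.440 ms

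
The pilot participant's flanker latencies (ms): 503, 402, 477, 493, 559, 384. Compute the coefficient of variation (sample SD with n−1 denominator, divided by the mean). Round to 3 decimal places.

n = 6, Σ = 2818, M = 469.6667
Σ(x−M)² = 21607.333; s = √(21607.333/5) = 65.7379
CV = 65.7379 / 469.6667 = 0.13997

0.140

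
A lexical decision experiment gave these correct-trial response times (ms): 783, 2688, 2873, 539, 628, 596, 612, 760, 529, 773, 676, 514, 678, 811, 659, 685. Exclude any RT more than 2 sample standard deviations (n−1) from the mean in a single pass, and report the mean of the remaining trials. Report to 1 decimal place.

660.2 ms

n = 16, ΣRT = 14804, M = 925.250
Σ(x−M)² = 8006879.00; s = √(8006879.00/15) = 730.611
Cutoffs: 925.250 ± 2·730.611 → [-536.0, 2386.5]
Outside: 2688, 2873 → excluded.
Retained (n=14): Σ = 9243, mean = 9243/14 = 660.214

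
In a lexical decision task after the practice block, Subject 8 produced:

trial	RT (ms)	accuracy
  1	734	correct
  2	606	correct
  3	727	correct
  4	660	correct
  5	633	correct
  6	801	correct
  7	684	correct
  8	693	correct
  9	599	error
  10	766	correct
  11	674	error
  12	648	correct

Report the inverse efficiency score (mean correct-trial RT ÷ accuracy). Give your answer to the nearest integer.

834 ms

Correct trials (n=10): 734, 606, 727, 660, 633, 801, 684, 693, 766, 648
Mean correct RT = 6952/10 = 695.2000 ms
Proportion correct = 10/12
IES = 695.2000 / (10/12) = 834.240 ms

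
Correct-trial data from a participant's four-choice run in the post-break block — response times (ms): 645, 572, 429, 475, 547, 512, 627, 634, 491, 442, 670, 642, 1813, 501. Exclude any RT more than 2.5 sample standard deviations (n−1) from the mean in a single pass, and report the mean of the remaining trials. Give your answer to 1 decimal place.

n = 14, ΣRT = 9000, M = 642.857
Σ(x−M)² = 1559077.71; s = √(1559077.71/13) = 346.308
Cutoffs: 642.857 ± 2.5·346.308 → [-222.9, 1508.6]
Outside: 1813 → excluded.
Retained (n=13): Σ = 7187, mean = 7187/13 = 552.846

552.8 ms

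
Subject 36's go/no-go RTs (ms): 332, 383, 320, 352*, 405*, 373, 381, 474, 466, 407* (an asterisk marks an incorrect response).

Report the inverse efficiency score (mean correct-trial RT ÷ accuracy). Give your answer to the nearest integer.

557 ms

Correct trials (n=7): 332, 383, 320, 373, 381, 474, 466
Mean correct RT = 2729/7 = 389.8571 ms
Proportion correct = 7/10
IES = 389.8571 / (7/10) = 556.939 ms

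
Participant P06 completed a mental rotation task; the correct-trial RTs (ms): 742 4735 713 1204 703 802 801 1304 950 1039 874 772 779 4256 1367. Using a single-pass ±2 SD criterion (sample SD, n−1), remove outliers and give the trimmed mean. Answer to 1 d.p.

n = 15, ΣRT = 21041, M = 1402.733
Σ(x−M)² = 22824238.93; s = √(22824238.93/14) = 1276.833
Cutoffs: 1402.733 ± 2·1276.833 → [-1150.9, 3956.4]
Outside: 4256, 4735 → excluded.
Retained (n=13): Σ = 12050, mean = 12050/13 = 926.923

926.9 ms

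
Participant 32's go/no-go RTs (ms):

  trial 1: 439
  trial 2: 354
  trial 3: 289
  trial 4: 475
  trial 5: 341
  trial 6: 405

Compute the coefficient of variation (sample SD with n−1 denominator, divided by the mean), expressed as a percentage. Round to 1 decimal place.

17.9%

n = 6, Σ = 2303, M = 383.8333
Σ(x−M)² = 23520.833; s = √(23520.833/5) = 68.5869
CV = 68.5869 / 383.8333 = 0.17869 = 17.869%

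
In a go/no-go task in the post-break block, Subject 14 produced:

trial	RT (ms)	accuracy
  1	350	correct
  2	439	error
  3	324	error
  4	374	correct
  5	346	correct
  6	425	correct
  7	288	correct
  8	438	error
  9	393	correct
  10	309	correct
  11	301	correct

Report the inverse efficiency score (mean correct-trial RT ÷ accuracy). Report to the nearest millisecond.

Correct trials (n=8): 350, 374, 346, 425, 288, 393, 309, 301
Mean correct RT = 2786/8 = 348.2500 ms
Proportion correct = 8/11
IES = 348.2500 / (8/11) = 478.844 ms

479 ms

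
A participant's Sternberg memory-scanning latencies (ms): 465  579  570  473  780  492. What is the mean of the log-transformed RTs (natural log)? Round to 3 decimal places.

6.311

ln(RT): 6.1420, 6.3613, 6.3456, 6.1591, 6.6593, 6.1985
Σ ln(RT) = 37.8658
Mean = 37.8658/6 = 6.31097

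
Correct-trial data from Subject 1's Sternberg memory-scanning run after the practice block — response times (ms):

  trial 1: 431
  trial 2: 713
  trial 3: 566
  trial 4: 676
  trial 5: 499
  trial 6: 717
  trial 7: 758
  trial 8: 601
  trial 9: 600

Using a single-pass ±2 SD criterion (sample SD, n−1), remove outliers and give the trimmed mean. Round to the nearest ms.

618 ms

n = 9, ΣRT = 5561, M = 617.889
Σ(x−M)² = 94236.89; s = √(94236.89/8) = 108.534
Cutoffs: 617.889 ± 2·108.534 → [400.8, 835.0]
No RTs fall outside the cutoffs; all 9 retained. Mean = 5561/9 = 617.889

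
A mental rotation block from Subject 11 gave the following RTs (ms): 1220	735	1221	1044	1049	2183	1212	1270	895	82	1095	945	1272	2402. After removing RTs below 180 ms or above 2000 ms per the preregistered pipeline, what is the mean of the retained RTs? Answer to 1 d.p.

1087.1 ms

Excluded: 82, 2183, 2402
Retained (n=11): Σ = 11958
Mean = 11958/11 = 1087.0909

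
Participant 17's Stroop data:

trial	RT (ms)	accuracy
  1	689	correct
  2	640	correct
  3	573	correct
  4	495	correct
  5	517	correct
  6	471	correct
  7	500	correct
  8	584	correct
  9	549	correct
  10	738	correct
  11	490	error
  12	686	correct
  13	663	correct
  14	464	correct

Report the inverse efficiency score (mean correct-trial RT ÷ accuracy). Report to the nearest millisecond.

Correct trials (n=13): 689, 640, 573, 495, 517, 471, 500, 584, 549, 738, 686, 663, 464
Mean correct RT = 7569/13 = 582.2308 ms
Proportion correct = 13/14
IES = 582.2308 / (13/14) = 627.018 ms

627 ms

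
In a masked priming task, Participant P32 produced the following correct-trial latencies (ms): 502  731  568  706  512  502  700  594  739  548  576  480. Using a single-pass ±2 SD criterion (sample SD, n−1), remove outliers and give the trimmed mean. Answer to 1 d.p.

n = 12, ΣRT = 7158, M = 596.500
Σ(x−M)² = 103263.00; s = √(103263.00/11) = 96.889
Cutoffs: 596.500 ± 2·96.889 → [402.7, 790.3]
No RTs fall outside the cutoffs; all 12 retained. Mean = 7158/12 = 596.500

596.5 ms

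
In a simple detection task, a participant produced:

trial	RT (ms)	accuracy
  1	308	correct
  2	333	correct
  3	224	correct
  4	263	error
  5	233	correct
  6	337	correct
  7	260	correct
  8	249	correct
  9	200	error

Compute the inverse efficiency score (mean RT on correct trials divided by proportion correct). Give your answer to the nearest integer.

Correct trials (n=7): 308, 333, 224, 233, 337, 260, 249
Mean correct RT = 1944/7 = 277.7143 ms
Proportion correct = 7/9
IES = 277.7143 / (7/9) = 357.061 ms

357 ms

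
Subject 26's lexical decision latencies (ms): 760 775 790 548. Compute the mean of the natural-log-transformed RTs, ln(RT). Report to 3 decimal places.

6.566

ln(RT): 6.6333, 6.6529, 6.6720, 6.3063
Σ ln(RT) = 26.2645
Mean = 26.2645/4 = 6.56612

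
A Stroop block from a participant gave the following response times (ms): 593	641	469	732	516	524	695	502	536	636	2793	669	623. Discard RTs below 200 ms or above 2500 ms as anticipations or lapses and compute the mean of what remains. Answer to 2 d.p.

594.67 ms

Excluded: 2793
Retained (n=12): Σ = 7136
Mean = 7136/12 = 594.6667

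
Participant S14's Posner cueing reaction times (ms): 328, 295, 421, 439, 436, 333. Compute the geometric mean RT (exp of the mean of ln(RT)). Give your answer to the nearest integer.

ln(RT): 5.7930, 5.6870, 6.0426, 6.0845, 6.0776, 5.8081
Mean ln(RT) = 35.4929/6 = 5.91548
Geometric mean = exp(5.91548) = 370.73 ms

371 ms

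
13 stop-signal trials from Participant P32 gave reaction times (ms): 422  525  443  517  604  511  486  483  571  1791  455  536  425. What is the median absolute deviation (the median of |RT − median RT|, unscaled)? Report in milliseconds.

Sorted: 422, 425, 443, 455, 483, 486, 511, 517, 525, 536, 571, 604, 1791 → median = 511
|x − 511|: 89, 14, 68, 6, 93, 0, 25, 28, 60, 1280, 56, 25, 86
Sorted deviations: 0, 6, 14, 25, 25, 28, 56, 60, 68, 86, 89, 93, 1280 → MAD = 56

56 ms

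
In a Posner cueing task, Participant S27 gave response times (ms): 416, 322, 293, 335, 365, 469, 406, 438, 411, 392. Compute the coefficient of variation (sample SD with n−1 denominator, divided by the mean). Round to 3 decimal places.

n = 10, Σ = 3847, M = 384.7000
Σ(x−M)² = 27324.100; s = √(27324.100/9) = 55.1000
CV = 55.1000 / 384.7000 = 0.14323

0.143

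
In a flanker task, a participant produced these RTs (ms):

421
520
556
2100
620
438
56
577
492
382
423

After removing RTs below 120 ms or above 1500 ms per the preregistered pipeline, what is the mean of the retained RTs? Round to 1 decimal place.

492.1 ms

Excluded: 56, 2100
Retained (n=9): Σ = 4429
Mean = 4429/9 = 492.1111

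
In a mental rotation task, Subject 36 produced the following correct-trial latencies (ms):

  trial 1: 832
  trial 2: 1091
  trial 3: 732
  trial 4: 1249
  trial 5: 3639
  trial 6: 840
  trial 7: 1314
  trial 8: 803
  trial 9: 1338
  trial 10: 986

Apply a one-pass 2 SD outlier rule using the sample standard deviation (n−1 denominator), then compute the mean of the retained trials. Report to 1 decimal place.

1020.6 ms

n = 10, ΣRT = 12824, M = 1282.400
Σ(x−M)² = 6614598.40; s = √(6614598.40/9) = 857.295
Cutoffs: 1282.400 ± 2·857.295 → [-432.2, 2997.0]
Outside: 3639 → excluded.
Retained (n=9): Σ = 9185, mean = 9185/9 = 1020.556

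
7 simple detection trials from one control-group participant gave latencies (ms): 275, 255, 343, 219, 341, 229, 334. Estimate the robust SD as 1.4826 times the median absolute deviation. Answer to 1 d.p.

83.0 ms

Sorted: 219, 229, 255, 275, 334, 341, 343 → median = 275
|x − 275| sorted: 0, 20, 46, 56, 59, 66, 68 → MAD = 56
Robust SD ≈ 1.4826 × 56 = 83.026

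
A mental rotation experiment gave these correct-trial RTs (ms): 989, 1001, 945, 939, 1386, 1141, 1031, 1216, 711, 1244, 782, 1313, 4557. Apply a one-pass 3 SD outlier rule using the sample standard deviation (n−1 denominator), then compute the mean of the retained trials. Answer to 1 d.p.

1058.2 ms

n = 13, ΣRT = 17255, M = 1327.308
Σ(x−M)² = 11771466.77; s = √(11771466.77/12) = 990.432
Cutoffs: 1327.308 ± 3·990.432 → [-1644.0, 4298.6]
Outside: 4557 → excluded.
Retained (n=12): Σ = 12698, mean = 12698/12 = 1058.167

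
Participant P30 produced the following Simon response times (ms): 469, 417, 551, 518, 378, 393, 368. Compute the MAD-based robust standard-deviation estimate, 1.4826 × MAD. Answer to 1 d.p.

72.6 ms

Sorted: 368, 378, 393, 417, 469, 518, 551 → median = 417
|x − 417| sorted: 0, 24, 39, 49, 52, 101, 134 → MAD = 49
Robust SD ≈ 1.4826 × 49 = 72.647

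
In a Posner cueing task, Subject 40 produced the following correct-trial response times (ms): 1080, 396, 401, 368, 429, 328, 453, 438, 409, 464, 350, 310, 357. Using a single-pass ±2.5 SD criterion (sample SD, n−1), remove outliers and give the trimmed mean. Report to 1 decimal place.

391.9 ms

n = 13, ΣRT = 5783, M = 444.846
Σ(x−M)² = 464199.69; s = √(464199.69/12) = 196.681
Cutoffs: 444.846 ± 2.5·196.681 → [-46.9, 936.5]
Outside: 1080 → excluded.
Retained (n=12): Σ = 4703, mean = 4703/12 = 391.917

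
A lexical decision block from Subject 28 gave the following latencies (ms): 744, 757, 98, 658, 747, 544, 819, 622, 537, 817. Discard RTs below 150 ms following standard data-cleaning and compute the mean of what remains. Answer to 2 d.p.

693.89 ms

Excluded: 98
Retained (n=9): Σ = 6245
Mean = 6245/9 = 693.8889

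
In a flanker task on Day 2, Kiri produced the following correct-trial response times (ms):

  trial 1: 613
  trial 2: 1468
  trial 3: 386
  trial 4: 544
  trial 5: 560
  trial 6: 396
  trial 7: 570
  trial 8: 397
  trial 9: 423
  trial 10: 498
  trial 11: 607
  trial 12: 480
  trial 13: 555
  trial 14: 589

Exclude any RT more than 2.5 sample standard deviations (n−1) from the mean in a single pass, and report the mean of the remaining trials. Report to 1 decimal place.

509.1 ms

n = 14, ΣRT = 8086, M = 577.571
Σ(x−M)² = 939135.43; s = √(939135.43/13) = 268.777
Cutoffs: 577.571 ± 2.5·268.777 → [-94.4, 1249.5]
Outside: 1468 → excluded.
Retained (n=13): Σ = 6618, mean = 6618/13 = 509.077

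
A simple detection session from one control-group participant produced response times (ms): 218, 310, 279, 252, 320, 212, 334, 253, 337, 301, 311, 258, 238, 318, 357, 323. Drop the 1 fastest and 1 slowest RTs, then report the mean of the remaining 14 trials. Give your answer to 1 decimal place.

Sorted: 212, 218, 238, 252, 253, 258, 279, 301, 310, 311, 318, 320, 323, 334, 337, 357
Drop lowest 1 (212) and highest 1 (357)
Remaining (n=14): Σ = 4052, mean = 4052/14 = 289.429

289.4 ms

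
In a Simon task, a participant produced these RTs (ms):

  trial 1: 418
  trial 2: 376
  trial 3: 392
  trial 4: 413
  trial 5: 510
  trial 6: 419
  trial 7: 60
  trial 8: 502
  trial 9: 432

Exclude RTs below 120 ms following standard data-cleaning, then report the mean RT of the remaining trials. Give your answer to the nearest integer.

Excluded: 60
Retained (n=8): Σ = 3462
Mean = 3462/8 = 432.7500

433 ms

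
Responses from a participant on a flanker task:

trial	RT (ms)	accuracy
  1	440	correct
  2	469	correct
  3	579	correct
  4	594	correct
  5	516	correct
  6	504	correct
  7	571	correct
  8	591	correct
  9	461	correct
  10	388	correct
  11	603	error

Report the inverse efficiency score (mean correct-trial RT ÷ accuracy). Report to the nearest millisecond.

Correct trials (n=10): 440, 469, 579, 594, 516, 504, 571, 591, 461, 388
Mean correct RT = 5113/10 = 511.3000 ms
Proportion correct = 10/11
IES = 511.3000 / (10/11) = 562.430 ms

562 ms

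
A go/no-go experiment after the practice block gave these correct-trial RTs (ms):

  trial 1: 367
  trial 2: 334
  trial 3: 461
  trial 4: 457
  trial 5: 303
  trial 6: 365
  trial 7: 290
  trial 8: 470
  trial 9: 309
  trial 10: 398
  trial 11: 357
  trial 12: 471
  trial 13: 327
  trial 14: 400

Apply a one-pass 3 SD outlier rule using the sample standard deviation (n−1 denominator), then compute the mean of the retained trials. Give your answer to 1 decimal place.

379.2 ms

n = 14, ΣRT = 5309, M = 379.214
Σ(x−M)² = 54504.36; s = √(54504.36/13) = 64.751
Cutoffs: 379.214 ± 3·64.751 → [185.0, 573.5]
No RTs fall outside the cutoffs; all 14 retained. Mean = 5309/14 = 379.214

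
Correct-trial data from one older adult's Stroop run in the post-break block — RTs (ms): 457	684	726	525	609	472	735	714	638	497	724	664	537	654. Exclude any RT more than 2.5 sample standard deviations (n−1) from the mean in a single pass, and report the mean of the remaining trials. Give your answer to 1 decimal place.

616.9 ms

n = 14, ΣRT = 8636, M = 616.857
Σ(x−M)² = 131123.71; s = √(131123.71/13) = 100.431
Cutoffs: 616.857 ± 2.5·100.431 → [365.8, 867.9]
No RTs fall outside the cutoffs; all 14 retained. Mean = 8636/14 = 616.857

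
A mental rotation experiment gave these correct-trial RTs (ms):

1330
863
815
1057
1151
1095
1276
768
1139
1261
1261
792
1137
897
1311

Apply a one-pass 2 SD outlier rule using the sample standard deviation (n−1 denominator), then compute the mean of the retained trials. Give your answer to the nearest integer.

1077 ms

n = 15, ΣRT = 16153, M = 1076.867
Σ(x−M)² = 563267.73; s = √(563267.73/14) = 200.583
Cutoffs: 1076.867 ± 2·200.583 → [675.7, 1478.0]
No RTs fall outside the cutoffs; all 15 retained. Mean = 16153/15 = 1076.867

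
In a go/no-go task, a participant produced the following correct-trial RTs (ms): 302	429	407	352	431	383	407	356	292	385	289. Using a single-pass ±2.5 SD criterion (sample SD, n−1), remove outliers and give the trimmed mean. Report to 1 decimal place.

n = 11, ΣRT = 4033, M = 366.636
Σ(x−M)² = 27998.55; s = √(27998.55/10) = 52.914
Cutoffs: 366.636 ± 2.5·52.914 → [234.4, 498.9]
No RTs fall outside the cutoffs; all 11 retained. Mean = 4033/11 = 366.636

366.6 ms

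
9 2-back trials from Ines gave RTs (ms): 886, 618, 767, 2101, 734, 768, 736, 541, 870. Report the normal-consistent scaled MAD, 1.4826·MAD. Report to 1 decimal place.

Sorted: 541, 618, 734, 736, 767, 768, 870, 886, 2101 → median = 767
|x − 767| sorted: 0, 1, 31, 33, 103, 119, 149, 226, 1334 → MAD = 103
Robust SD ≈ 1.4826 × 103 = 152.708

152.7 ms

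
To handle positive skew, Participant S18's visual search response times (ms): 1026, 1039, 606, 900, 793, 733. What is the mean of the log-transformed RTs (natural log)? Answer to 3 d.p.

6.727

ln(RT): 6.9334, 6.9460, 6.4069, 6.8024, 6.6758, 6.5971
Σ ln(RT) = 40.3617
Mean = 40.3617/6 = 6.72695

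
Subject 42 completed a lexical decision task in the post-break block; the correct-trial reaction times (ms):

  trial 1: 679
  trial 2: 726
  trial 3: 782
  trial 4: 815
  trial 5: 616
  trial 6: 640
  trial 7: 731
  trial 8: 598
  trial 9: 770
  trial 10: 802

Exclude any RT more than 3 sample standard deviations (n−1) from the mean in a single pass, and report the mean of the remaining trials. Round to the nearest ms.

716 ms

n = 10, ΣRT = 7159, M = 715.900
Σ(x−M)² = 55862.90; s = √(55862.90/9) = 78.784
Cutoffs: 715.900 ± 3·78.784 → [479.5, 952.3]
No RTs fall outside the cutoffs; all 10 retained. Mean = 7159/10 = 715.900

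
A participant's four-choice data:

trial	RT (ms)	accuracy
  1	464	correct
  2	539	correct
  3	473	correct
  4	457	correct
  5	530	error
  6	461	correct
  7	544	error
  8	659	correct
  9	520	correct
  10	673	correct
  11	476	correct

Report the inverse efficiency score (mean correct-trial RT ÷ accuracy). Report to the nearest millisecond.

641 ms

Correct trials (n=9): 464, 539, 473, 457, 461, 659, 520, 673, 476
Mean correct RT = 4722/9 = 524.6667 ms
Proportion correct = 9/11
IES = 524.6667 / (9/11) = 641.259 ms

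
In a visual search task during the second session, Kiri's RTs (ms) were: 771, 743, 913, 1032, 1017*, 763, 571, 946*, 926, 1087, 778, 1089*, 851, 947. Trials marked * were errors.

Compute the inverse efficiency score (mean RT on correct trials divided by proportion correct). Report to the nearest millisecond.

1086 ms

Correct trials (n=11): 771, 743, 913, 1032, 763, 571, 926, 1087, 778, 851, 947
Mean correct RT = 9382/11 = 852.9091 ms
Proportion correct = 11/14
IES = 852.9091 / (11/14) = 1085.521 ms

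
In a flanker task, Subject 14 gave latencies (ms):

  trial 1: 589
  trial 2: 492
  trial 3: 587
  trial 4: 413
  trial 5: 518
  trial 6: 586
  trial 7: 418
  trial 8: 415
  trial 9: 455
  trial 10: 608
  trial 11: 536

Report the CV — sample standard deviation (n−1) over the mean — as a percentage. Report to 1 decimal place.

15.0%

n = 11, Σ = 5617, M = 510.6364
Σ(x−M)² = 58532.545; s = √(58532.545/10) = 76.5066
CV = 76.5066 / 510.6364 = 0.14983 = 14.983%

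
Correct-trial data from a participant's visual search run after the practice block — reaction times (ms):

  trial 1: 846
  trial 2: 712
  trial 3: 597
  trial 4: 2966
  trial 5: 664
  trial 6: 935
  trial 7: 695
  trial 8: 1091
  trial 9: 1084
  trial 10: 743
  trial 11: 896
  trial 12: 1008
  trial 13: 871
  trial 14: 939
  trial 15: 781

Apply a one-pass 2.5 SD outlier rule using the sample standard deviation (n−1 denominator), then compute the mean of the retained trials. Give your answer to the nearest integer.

n = 15, ΣRT = 14828, M = 988.533
Σ(x−M)² = 4502987.73; s = √(4502987.73/14) = 567.135
Cutoffs: 988.533 ± 2.5·567.135 → [-429.3, 2406.4]
Outside: 2966 → excluded.
Retained (n=14): Σ = 11862, mean = 11862/14 = 847.286

847 ms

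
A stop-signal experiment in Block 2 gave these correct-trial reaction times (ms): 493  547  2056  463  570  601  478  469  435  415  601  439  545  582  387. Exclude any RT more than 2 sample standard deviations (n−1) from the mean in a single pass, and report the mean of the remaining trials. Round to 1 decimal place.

n = 15, ΣRT = 9081, M = 605.400
Σ(x−M)² = 2321561.60; s = √(2321561.60/14) = 407.217
Cutoffs: 605.400 ± 2·407.217 → [-209.0, 1419.8]
Outside: 2056 → excluded.
Retained (n=14): Σ = 7025, mean = 7025/14 = 501.786

501.8 ms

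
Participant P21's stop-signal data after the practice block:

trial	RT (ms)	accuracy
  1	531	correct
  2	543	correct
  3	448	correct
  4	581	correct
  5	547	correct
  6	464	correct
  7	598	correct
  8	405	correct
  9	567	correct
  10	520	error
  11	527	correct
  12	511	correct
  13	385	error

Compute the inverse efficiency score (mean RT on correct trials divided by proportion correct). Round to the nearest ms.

615 ms

Correct trials (n=11): 531, 543, 448, 581, 547, 464, 598, 405, 567, 527, 511
Mean correct RT = 5722/11 = 520.1818 ms
Proportion correct = 11/13
IES = 520.1818 / (11/13) = 614.760 ms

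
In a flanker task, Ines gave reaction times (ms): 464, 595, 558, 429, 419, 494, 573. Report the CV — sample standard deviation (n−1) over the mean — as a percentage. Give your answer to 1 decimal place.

14.1%

n = 7, Σ = 3532, M = 504.5714
Σ(x−M)² = 30505.714; s = √(30505.714/6) = 71.3042
CV = 71.3042 / 504.5714 = 0.14132 = 14.132%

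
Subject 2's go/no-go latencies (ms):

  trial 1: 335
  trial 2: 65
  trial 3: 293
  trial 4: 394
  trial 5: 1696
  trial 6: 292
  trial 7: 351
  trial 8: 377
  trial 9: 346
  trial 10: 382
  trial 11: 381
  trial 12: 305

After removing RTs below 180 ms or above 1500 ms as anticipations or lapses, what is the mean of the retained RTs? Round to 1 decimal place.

Excluded: 65, 1696
Retained (n=10): Σ = 3456
Mean = 3456/10 = 345.6000

345.6 ms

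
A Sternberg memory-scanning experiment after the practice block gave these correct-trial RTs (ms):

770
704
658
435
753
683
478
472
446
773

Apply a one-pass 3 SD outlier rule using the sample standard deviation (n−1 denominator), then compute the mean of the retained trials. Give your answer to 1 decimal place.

n = 10, ΣRT = 6172, M = 617.200
Σ(x−M)² = 182557.60; s = √(182557.60/9) = 142.423
Cutoffs: 617.200 ± 3·142.423 → [189.9, 1044.5]
No RTs fall outside the cutoffs; all 10 retained. Mean = 6172/10 = 617.200

617.2 ms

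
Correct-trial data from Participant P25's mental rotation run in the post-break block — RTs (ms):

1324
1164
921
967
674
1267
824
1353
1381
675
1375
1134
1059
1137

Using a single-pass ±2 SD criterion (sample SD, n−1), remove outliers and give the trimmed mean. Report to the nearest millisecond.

1090 ms

n = 14, ΣRT = 15255, M = 1089.643
Σ(x−M)² = 791467.21; s = √(791467.21/13) = 246.743
Cutoffs: 1089.643 ± 2·246.743 → [596.2, 1583.1]
No RTs fall outside the cutoffs; all 14 retained. Mean = 15255/14 = 1089.643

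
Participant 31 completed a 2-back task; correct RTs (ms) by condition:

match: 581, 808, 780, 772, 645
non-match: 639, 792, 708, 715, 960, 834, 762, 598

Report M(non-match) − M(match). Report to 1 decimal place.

33.8 ms

M(match) = 3586/5 = 717.200
M(non-match) = 6008/8 = 751.000
Difference = 751.000 − 717.200 = 33.800 ms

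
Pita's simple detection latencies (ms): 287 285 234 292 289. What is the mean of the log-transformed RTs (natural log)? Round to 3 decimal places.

ln(RT): 5.6595, 5.6525, 5.4553, 5.6768, 5.6664
Σ ln(RT) = 28.1105
Mean = 28.1105/5 = 5.62209

5.622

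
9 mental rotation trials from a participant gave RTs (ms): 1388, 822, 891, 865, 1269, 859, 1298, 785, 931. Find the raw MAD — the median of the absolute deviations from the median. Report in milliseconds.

Sorted: 785, 822, 859, 865, 891, 931, 1269, 1298, 1388 → median = 891
|x − 891|: 497, 69, 0, 26, 378, 32, 407, 106, 40
Sorted deviations: 0, 26, 32, 40, 69, 106, 378, 407, 497 → MAD = 69

69 ms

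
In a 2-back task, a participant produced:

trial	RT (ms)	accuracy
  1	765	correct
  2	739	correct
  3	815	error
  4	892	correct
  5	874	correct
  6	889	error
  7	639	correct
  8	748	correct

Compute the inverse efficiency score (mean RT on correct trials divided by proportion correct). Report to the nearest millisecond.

1035 ms

Correct trials (n=6): 765, 739, 892, 874, 639, 748
Mean correct RT = 4657/6 = 776.1667 ms
Proportion correct = 6/8
IES = 776.1667 / (6/8) = 1034.889 ms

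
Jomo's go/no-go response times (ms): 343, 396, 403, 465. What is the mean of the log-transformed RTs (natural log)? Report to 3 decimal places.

5.990

ln(RT): 5.8377, 5.9814, 5.9989, 6.1420
Σ ln(RT) = 23.9601
Mean = 23.9601/4 = 5.99003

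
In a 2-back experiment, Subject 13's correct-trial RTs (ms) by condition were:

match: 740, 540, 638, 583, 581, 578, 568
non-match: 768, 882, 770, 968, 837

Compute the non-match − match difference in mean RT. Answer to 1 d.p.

M(match) = 4228/7 = 604.000
M(non-match) = 4225/5 = 845.000
Difference = 845.000 − 604.000 = 241.000 ms

241.0 ms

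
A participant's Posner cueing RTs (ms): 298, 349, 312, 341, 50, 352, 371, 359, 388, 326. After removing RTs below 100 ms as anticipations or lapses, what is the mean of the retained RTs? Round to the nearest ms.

344 ms

Excluded: 50
Retained (n=9): Σ = 3096
Mean = 3096/9 = 344.0000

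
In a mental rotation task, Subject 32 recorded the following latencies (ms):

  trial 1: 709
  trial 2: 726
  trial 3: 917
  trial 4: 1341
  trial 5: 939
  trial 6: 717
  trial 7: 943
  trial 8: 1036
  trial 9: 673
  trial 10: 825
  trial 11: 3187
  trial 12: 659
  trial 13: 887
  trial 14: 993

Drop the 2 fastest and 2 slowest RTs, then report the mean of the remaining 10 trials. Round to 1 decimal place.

Sorted: 659, 673, 709, 717, 726, 825, 887, 917, 939, 943, 993, 1036, 1341, 3187
Drop lowest 2 (659, 673) and highest 2 (1341, 3187)
Remaining (n=10): Σ = 8692, mean = 8692/10 = 869.200

869.2 ms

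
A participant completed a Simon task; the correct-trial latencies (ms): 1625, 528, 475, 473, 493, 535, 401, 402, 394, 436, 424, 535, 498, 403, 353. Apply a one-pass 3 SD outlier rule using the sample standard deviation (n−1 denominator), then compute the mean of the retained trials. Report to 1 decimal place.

453.6 ms

n = 15, ΣRT = 7975, M = 531.667
Σ(x−M)² = 1326755.33; s = √(1326755.33/14) = 307.845
Cutoffs: 531.667 ± 3·307.845 → [-391.9, 1455.2]
Outside: 1625 → excluded.
Retained (n=14): Σ = 6350, mean = 6350/14 = 453.571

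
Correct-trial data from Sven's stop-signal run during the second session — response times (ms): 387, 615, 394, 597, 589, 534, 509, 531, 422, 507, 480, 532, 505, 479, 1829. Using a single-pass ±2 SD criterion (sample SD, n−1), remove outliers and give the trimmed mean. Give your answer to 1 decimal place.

505.8 ms

n = 15, ΣRT = 8910, M = 594.000
Σ(x−M)² = 1698482.00; s = √(1698482.00/14) = 348.310
Cutoffs: 594.000 ± 2·348.310 → [-102.6, 1290.6]
Outside: 1829 → excluded.
Retained (n=14): Σ = 7081, mean = 7081/14 = 505.786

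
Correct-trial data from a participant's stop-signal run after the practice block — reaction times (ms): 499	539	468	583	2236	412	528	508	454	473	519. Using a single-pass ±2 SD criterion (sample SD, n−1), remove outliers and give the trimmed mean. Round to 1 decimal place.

498.3 ms

n = 11, ΣRT = 7219, M = 656.273
Σ(x−M)² = 2766296.18; s = √(2766296.18/10) = 525.956
Cutoffs: 656.273 ± 2·525.956 → [-395.6, 1708.2]
Outside: 2236 → excluded.
Retained (n=10): Σ = 4983, mean = 4983/10 = 498.300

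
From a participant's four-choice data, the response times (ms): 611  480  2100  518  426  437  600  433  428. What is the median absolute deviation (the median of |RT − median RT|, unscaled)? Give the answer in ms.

Sorted: 426, 428, 433, 437, 480, 518, 600, 611, 2100 → median = 480
|x − 480|: 131, 0, 1620, 38, 54, 43, 120, 47, 52
Sorted deviations: 0, 38, 43, 47, 52, 54, 120, 131, 1620 → MAD = 52

52 ms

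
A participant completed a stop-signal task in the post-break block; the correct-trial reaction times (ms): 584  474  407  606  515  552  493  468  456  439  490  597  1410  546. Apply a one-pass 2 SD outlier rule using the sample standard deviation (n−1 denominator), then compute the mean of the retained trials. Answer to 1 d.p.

n = 14, ΣRT = 8037, M = 574.071
Σ(x−M)² = 800188.93; s = √(800188.93/13) = 248.099
Cutoffs: 574.071 ± 2·248.099 → [77.9, 1070.3]
Outside: 1410 → excluded.
Retained (n=13): Σ = 6627, mean = 6627/13 = 509.769

509.8 ms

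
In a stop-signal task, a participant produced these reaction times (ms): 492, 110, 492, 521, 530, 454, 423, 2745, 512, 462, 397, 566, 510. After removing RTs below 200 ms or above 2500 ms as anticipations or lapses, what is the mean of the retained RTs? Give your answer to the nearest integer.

487 ms

Excluded: 110, 2745
Retained (n=11): Σ = 5359
Mean = 5359/11 = 487.1818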